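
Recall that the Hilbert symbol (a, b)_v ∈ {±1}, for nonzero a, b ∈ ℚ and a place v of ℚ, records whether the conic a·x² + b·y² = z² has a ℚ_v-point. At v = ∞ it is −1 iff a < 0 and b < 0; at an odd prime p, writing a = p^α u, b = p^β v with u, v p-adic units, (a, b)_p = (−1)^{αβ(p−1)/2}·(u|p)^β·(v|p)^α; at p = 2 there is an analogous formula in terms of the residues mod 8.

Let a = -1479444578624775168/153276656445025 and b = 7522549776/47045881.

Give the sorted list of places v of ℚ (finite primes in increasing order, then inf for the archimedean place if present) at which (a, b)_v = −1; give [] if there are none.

(a, b) ≡ (-17, 3689) mod (ℚ^×)²; places V = {2, 3, 5, 7, 17, 19, 31, ∞}.
(a,b)_7: α=6, u≡2; β=3, v≡2 (mod 7); (2|7)=+1, (2|7)=+1; sign (−1)^0·+1^3·+1^6 = +1.
(a,b)_31: α=2, u≡5; β=1, v≡21 (mod 31); (5|31)=+1, (21|31)=-1; sign (−1)^0·+1^1·-1^2 = +1.
(a,b)_19: α=-10, u≡8; β=-6, v≡8 (mod 19); (8|19)=-1, (8|19)=-1; sign (−1)^0·-1^-6·-1^-10 = +1.
(a,b)_3: α=2, u≡1; β=2, v≡2 (mod 3); (1|3)=+1, (2|3)=-1; sign (−1)^0·+1^2·-1^2 = +1.
(a,b)_17: α=5, u≡13; β=3, v≡1 (mod 17); (13|17)=+1, (1|17)=+1; sign (−1)^0·+1^3·+1^5 = +1.
(a,b)_5: α=-2, u≡2; β=0, v≡1 (mod 5); (2|5)=-1, (1|5)=+1; sign (−1)^0·-1^0·+1^-2 = +1.
(a,b)_2: α=10, β=4; u≡7, v≡1 (mod 8); ε(u)ε(v)=1·0, αω(v)=10·0, βω(u)=4·0; sum ≡ 0  ⇒  +1.
(a,b)_∞: sgn(-17)=−, sgn(3689)=+, so +1.
Ram(a, b) = ∅: the form -17·x² + 3689·y² − z² is isotropic over every ℚ_v, so by Hasse–Minkowski it is isotropic over ℚ.

[]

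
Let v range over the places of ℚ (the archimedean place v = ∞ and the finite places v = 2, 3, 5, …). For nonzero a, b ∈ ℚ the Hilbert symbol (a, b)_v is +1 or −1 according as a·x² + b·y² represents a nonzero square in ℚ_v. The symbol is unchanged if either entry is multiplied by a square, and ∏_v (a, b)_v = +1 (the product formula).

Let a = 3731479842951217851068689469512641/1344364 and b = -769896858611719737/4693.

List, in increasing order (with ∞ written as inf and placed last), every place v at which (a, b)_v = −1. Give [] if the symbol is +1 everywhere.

(a, b) ≡ (842099, -776581) mod (ℚ^×)²; places V = {2, 3, 7, 11, 13, 19, 23, 31, 41, 47, ∞}.
(a,b)_31: α=2, u≡21; β=1, v≡7 (mod 31); (21|31)=-1, (7|31)=+1; sign (−1)^0·-1^1·+1^2 = -1.
(a,b)_11: α=2, u≡3; β=0, v≡2 (mod 11); (3|11)=+1, (2|11)=-1; sign (−1)^0·+1^0·-1^2 = +1.
(a,b)_19: α=-3, u≡2; β=-2, v≡17 (mod 19); (2|19)=-1, (17|19)=+1; sign (−1)^0·-1^-2·+1^-3 = +1.
(a,b)_2: α=-2, β=0; u≡3, v≡3 (mod 8); ε(u)ε(v)=1·1, αω(v)=-2·1, βω(u)=0·1; sum ≡ 1  ⇒  -1.
(a,b)_41: α=7, u≡10; β=3, v≡20 (mod 41); (10|41)=+1, (20|41)=+1; sign (−1)^0·+1^3·+1^7 = +1.
(a,b)_23: α=3, u≡22; β=2, v≡20 (mod 23); (22|23)=-1, (20|23)=-1; sign (−1)^0·-1^2·-1^3 = -1.
(a,b)_13: α=0, u≡2; β=-1, v≡5 (mod 13); (2|13)=-1, (5|13)=-1; sign (−1)^0·-1^-1·-1^0 = -1.
(a,b)_∞: sgn(842099)=+, sgn(-776581)=−, so +1.
(a,b)_47: α=5, u≡43; β=3, v≡25 (mod 47); (43|47)=-1, (25|47)=+1; sign (−1)^1·-1^3·+1^5 = +1.
(a,b)_7: α=-2, u≡5; β=0, v≡6 (mod 7); (5|7)=-1, (6|7)=-1; sign (−1)^0·-1^0·-1^-2 = +1.
(a,b)_3: α=10, u≡2; β=8, v≡2 (mod 3); (2|3)=-1, (2|3)=-1; sign (−1)^0·-1^8·-1^10 = +1.
(842099, -776581 / ℚ) ramifies at {2, 13, 23, 31}: a division algebra.

[2, 13, 23, 31]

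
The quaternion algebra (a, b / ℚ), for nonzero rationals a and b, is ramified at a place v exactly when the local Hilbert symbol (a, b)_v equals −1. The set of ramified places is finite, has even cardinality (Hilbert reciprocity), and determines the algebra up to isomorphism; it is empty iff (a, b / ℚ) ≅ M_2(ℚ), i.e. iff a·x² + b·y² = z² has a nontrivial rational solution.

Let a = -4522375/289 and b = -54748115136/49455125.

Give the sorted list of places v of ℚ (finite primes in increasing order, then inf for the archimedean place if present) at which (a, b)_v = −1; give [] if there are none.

Mod squares: a ≡ -1495, b ≡ -312455. Check v ∈ {∞, 2, 3, 5, 11, 13, 17, 19, 23, 37}.
v=13: a=13^1·(≡6), b=13^3·(≡6) mod 13; (6|13)=-1, (6|13)=-1; (−1)^{1·3·6}·(-1)^3·(-1)^1 = +1.
v=19: a=19^0·(≡6), b=19^1·(≡17) mod 19; (6|19)=+1, (17|19)=+1; (−1)^{0·1·9}·(+1)^1·(+1)^0 = +1.
v=11: a=11^2·(≡1), b=11^1·(≡10) mod 11; (1|11)=+1, (10|11)=-1; (−1)^{2·1·5}·(+1)^1·(-1)^2 = +1.
v=3: a=3^0·(≡2), b=3^4·(≡1) mod 3; (2|3)=-1, (1|3)=+1; (−1)^{0·4·1}·(-1)^4·(+1)^0 = +1.
v=17: a=17^-2·(≡16), b=17^-2·(≡6) mod 17; (16|17)=+1, (6|17)=-1; (−1)^{-2·-2·8}·(+1)^-2·(-1)^-2 = +1.
v=23: a=23^1·(≡9), b=23^1·(≡8) mod 23; (9|23)=+1, (8|23)=+1; (−1)^{1·1·11}·(+1)^1·(+1)^1 = -1.
v=2: v_2(a)=0, v_2(b)=6; units ≡ 1, 1 (mod 8); ε·ε+αω+βω = 0·0+0·0+6·0 ≡ 0  ⇒  (a,b)_2 = +1.
v=∞: -1495 < 0 and -312455 < 0  ⇒  (a,b)_∞ = -1.
v=5: a=5^3·(≡4), b=5^-3·(≡4) mod 5; (4|5)=+1, (4|5)=+1; (−1)^{3·-3·2}·(+1)^-3·(+1)^3 = +1.
v=37: a=37^0·(≡23), b=37^-2·(≡30) mod 37; (23|37)=-1, (30|37)=+1; (−1)^{0·-2·18}·(-1)^-2·(+1)^0 = +1.
|Ram(-1495, -312455)| = 2, even; anisotropic at {23, ∞}.

[23, inf]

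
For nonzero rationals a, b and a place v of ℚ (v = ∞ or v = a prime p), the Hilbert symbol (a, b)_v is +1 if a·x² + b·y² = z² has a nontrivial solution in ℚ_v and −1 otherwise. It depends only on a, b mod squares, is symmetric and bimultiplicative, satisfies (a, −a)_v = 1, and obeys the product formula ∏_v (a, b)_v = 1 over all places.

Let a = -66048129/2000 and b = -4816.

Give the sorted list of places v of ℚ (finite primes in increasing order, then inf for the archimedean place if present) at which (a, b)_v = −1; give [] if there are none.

Mod squares: a ≡ -5, b ≡ -301. Check v ∈ {∞, 2, 3, 5, 7, 43}.
v=2: v_2(a)=-4, v_2(b)=4; units ≡ 3, 3 (mod 8); ε·ε+αω+βω = 1·1+-4·1+4·1 ≡ 1  ⇒  (a,b)_2 = -1.
v=∞: -5 < 0 and -301 < 0  ⇒  (a,b)_∞ = -1.
v=43: a=43^2·(≡24), b=43^1·(≡17) mod 43; (24|43)=+1, (17|43)=+1; (−1)^{2·1·21}·(+1)^1·(+1)^2 = +1.
v=7: a=7^2·(≡4), b=7^1·(≡5) mod 7; (4|7)=+1, (5|7)=-1; (−1)^{2·1·3}·(+1)^1·(-1)^2 = +1.
v=3: a=3^6·(≡1), b=3^0·(≡2) mod 3; (1|3)=+1, (2|3)=-1; (−1)^{6·0·1}·(+1)^0·(-1)^6 = +1.
v=5: a=5^-3·(≡1), b=5^0·(≡4) mod 5; (1|5)=+1, (4|5)=+1; (−1)^{-3·0·2}·(+1)^0·(+1)^-3 = +1.
Ram(-5, -301) = {2, ∞}; no ℚ_2-point on the conic.

[2, inf]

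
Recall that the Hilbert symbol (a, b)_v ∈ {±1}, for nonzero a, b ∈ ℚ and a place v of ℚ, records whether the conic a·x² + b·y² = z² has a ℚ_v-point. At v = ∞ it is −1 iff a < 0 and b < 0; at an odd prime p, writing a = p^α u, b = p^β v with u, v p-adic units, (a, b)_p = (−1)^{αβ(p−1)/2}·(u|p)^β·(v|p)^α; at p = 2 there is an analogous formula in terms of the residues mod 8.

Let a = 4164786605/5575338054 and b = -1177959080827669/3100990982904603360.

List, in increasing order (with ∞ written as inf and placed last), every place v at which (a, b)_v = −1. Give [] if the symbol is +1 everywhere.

[2, 5, 17, 19]

(a, b) ≡ (1870, -300390) mod (ℚ^×)²; places V = {2, 3, 5, 7, 11, 13, 17, 19, 31, ∞}.
(a,b)_∞: sgn(1870)=+, sgn(-300390)=−, so +1.
(a,b)_31: α=2, u≡8; β=3, v≡11 (mod 31); (8|31)=+1, (11|31)=-1; sign (−1)^0·+1^3·-1^2 = +1.
(a,b)_7: α=4, u≡2; β=8, v≡4 (mod 7); (2|7)=+1, (4|7)=+1; sign (−1)^0·+1^8·+1^4 = +1.
(a,b)_3: α=-6, u≡1; β=-13, v≡1 (mod 3); (1|3)=+1, (1|3)=+1; sign (−1)^0·+1^-13·+1^-6 = +1.
(a,b)_11: α=-3, u≡1; β=-4, v≡9 (mod 11); (1|11)=+1, (9|11)=+1; sign (−1)^0·+1^-4·+1^-3 = +1.
(a,b)_19: α=2, u≡14; β=3, v≡16 (mod 19); (14|19)=-1, (16|19)=+1; sign (−1)^0·-1^3·+1^2 = -1.
(a,b)_5: α=1, u≡4; β=-1, v≡3 (mod 5); (4|5)=+1, (3|5)=-1; sign (−1)^0·+1^-1·-1^1 = -1.
(a,b)_2: α=-1, β=-5; u≡7, v≡5 (mod 8); ε(u)ε(v)=1·0, αω(v)=-1·1, βω(u)=-5·0; sum ≡ 1  ⇒  -1.
(a,b)_17: α=-1, u≡2; β=-3, v≡14 (mod 17); (2|17)=+1, (14|17)=-1; sign (−1)^0·+1^-3·-1^-1 = -1.
(a,b)_13: α=-2, u≡5; β=-2, v≡1 (mod 13); (5|13)=-1, (1|13)=+1; sign (−1)^0·-1^-2·+1^-2 = +1.
(1870, -300390 / ℚ) ramifies at {2, 5, 17, 19}: a division algebra.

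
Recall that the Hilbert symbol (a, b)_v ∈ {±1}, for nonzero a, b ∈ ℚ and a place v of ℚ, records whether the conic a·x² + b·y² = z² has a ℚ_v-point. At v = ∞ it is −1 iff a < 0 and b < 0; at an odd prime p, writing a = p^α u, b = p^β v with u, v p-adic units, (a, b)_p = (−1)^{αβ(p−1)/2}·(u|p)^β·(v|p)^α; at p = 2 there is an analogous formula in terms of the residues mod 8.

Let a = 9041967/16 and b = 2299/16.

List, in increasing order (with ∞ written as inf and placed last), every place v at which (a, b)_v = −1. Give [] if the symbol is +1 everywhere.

[2, 23]

(a, b) ≡ (23, 19) mod (ℚ^×)²; places V = {2, 3, 11, 19, 23, ∞}.
(a,b)_∞: sgn(23)=+, sgn(19)=+, so +1.
(a,b)_19: α=2, u≡11; β=1, v≡4 (mod 19); (11|19)=+1, (4|19)=+1; sign (−1)^0·+1^1·+1^2 = +1.
(a,b)_3: α=2, u≡2; β=0, v≡1 (mod 3); (2|3)=-1, (1|3)=+1; sign (−1)^0·-1^0·+1^2 = +1.
(a,b)_2: α=-4, β=-4; u≡7, v≡3 (mod 8); ε(u)ε(v)=1·1, αω(v)=-4·1, βω(u)=-4·0; sum ≡ 1  ⇒  -1.
(a,b)_11: α=2, u≡3; β=2, v≡6 (mod 11); (3|11)=+1, (6|11)=-1; sign (−1)^0·+1^2·-1^2 = +1.
(a,b)_23: α=1, u≡8; β=0, v≡10 (mod 23); (8|23)=+1, (10|23)=-1; sign (−1)^0·+1^0·-1^1 = -1.
(23, 19 / ℚ) ramifies at {2, 23}: a division algebra.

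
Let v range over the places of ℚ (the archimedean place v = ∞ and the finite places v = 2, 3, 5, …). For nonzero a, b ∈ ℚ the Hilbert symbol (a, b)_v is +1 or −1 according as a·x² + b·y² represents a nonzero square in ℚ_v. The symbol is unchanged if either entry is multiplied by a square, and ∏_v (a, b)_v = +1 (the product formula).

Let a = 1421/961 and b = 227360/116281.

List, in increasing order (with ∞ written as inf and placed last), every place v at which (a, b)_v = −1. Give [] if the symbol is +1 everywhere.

Mod squares: a ≡ 29, b ≡ 290. Check v ∈ {∞, 2, 5, 7, 11, 29, 31}.
v=5: a=5^0·(≡1), b=5^1·(≡2) mod 5; (1|5)=+1, (2|5)=-1; (−1)^{0·1·2}·(+1)^1·(-1)^0 = +1.
v=11: a=11^0·(≡6), b=11^-2·(≡3) mod 11; (6|11)=-1, (3|11)=+1; (−1)^{0·-2·5}·(-1)^-2·(+1)^0 = +1.
v=7: a=7^2·(≡4), b=7^2·(≡5) mod 7; (4|7)=+1, (5|7)=-1; (−1)^{2·2·3}·(+1)^2·(-1)^2 = +1.
v=31: a=31^-2·(≡26), b=31^-2·(≡29) mod 31; (26|31)=-1, (29|31)=-1; (−1)^{-2·-2·15}·(-1)^-2·(-1)^-2 = +1.
v=2: v_2(a)=0, v_2(b)=5; units ≡ 5, 1 (mod 8); ε·ε+αω+βω = 0·0+0·0+5·1 ≡ 1  ⇒  (a,b)_2 = -1.
v=29: a=29^1·(≡5), b=29^1·(≡15) mod 29; (5|29)=+1, (15|29)=-1; (−1)^{1·1·14}·(+1)^1·(-1)^1 = -1.
v=∞: 29 > 0 and 290 > 0  ⇒  (a,b)_∞ = +1.
|Ram(29, 290)| = 2, even; anisotropic at {2, 29}.

[2, 29]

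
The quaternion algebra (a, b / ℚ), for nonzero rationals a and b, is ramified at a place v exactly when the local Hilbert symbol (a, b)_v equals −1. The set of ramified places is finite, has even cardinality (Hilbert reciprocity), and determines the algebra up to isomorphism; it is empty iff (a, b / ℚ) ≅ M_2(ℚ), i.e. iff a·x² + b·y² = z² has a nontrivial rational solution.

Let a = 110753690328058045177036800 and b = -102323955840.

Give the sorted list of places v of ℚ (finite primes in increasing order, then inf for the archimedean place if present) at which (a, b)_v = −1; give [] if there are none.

Mod squares: a ≡ 10578, b ≡ -864690. Check v ∈ {∞, 2, 3, 5, 19, 37, 41, 43}.
v=3: a=3^3·(≡1), b=3^1·(≡1) mod 3; (1|3)=+1, (1|3)=+1; (−1)^{3·1·1}·(+1)^1·(+1)^3 = -1.
v=19: a=19^2·(≡14), b=19^1·(≡18) mod 19; (14|19)=-1, (18|19)=-1; (−1)^{2·1·9}·(-1)^1·(-1)^2 = -1.
v=∞: 10578 > 0 and -864690 < 0  ⇒  (a,b)_∞ = +1.
v=37: a=37^2·(≡3), b=37^1·(≡29) mod 37; (3|37)=+1, (29|37)=-1; (−1)^{2·1·18}·(+1)^1·(-1)^2 = +1.
v=43: a=43^5·(≡16), b=43^2·(≡23) mod 43; (16|43)=+1, (23|43)=+1; (−1)^{5·2·21}·(+1)^2·(+1)^5 = +1.
v=5: a=5^2·(≡2), b=5^1·(≡2) mod 5; (2|5)=-1, (2|5)=-1; (−1)^{2·1·2}·(-1)^1·(-1)^2 = -1.
v=2: v_2(a)=15, v_2(b)=7; units ≡ 1, 7 (mod 8); ε·ε+αω+βω = 0·1+15·0+7·0 ≡ 0  ⇒  (a,b)_2 = +1.
v=41: a=41^3·(≡28), b=41^1·(≡4) mod 41; (28|41)=-1, (4|41)=+1; (−1)^{3·1·20}·(-1)^1·(+1)^3 = -1.
(10578, -864690 / ℚ) ramifies at {3, 5, 19, 41}: a division algebra.

[3, 5, 19, 41]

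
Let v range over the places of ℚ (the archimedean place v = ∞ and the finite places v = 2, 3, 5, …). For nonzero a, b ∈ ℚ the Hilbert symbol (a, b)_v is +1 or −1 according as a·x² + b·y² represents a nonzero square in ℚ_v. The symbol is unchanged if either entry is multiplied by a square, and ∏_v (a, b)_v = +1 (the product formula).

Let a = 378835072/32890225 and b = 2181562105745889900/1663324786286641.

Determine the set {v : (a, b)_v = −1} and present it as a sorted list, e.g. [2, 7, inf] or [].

Mod squares: a ≡ 418, b ≡ 19. Check v ∈ {∞, 2, 3, 5, 7, 11, 17, 19, 31, 37}.
v=31: a=31^-2·(≡6), b=31^-6·(≡28) mod 31; (6|31)=-1, (28|31)=+1; (−1)^{-2·-6·15}·(-1)^-6·(+1)^-2 = +1.
v=∞: 418 > 0 and 19 > 0  ⇒  (a,b)_∞ = +1.
v=37: a=37^-2·(≡30), b=37^-4·(≡20) mod 37; (30|37)=+1, (20|37)=-1; (−1)^{-2·-4·18}·(+1)^-4·(-1)^-2 = +1.
v=3: a=3^0·(≡1), b=3^2·(≡1) mod 3; (1|3)=+1, (1|3)=+1; (−1)^{0·2·1}·(+1)^2·(+1)^0 = +1.
v=17: a=17^2·(≡6), b=17^6·(≡13) mod 17; (6|17)=-1, (13|17)=+1; (−1)^{2·6·8}·(-1)^6·(+1)^2 = +1.
v=2: v_2(a)=7, v_2(b)=2; units ≡ 1, 3 (mod 8); ε·ε+αω+βω = 0·1+7·1+2·0 ≡ 1  ⇒  (a,b)_2 = -1.
v=5: a=5^-2·(≡3), b=5^2·(≡1) mod 5; (3|5)=-1, (1|5)=+1; (−1)^{-2·2·2}·(-1)^2·(+1)^-2 = +1.
v=11: a=11^1·(≡3), b=11^4·(≡10) mod 11; (3|11)=+1, (10|11)=-1; (−1)^{1·4·5}·(+1)^4·(-1)^1 = -1.
v=7: a=7^2·(≡6), b=7^0·(≡6) mod 7; (6|7)=-1, (6|7)=-1; (−1)^{2·0·3}·(-1)^0·(-1)^2 = +1.
v=19: a=19^1·(≡14), b=19^3·(≡7) mod 19; (14|19)=-1, (7|19)=+1; (−1)^{1·3·9}·(-1)^3·(+1)^1 = +1.
Ram(418, 19) = {2, 11}; no ℚ_2-point on the conic.

[2, 11]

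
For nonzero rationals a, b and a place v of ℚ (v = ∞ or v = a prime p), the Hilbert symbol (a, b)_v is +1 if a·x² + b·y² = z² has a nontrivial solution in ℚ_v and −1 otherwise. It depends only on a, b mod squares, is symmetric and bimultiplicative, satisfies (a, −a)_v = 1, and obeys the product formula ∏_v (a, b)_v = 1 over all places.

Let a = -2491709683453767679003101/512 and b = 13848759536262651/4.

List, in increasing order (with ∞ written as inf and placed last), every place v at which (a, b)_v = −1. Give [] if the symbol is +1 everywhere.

Mod squares: a ≡ -58058, b ≡ 721259. Check v ∈ {∞, 2, 3, 7, 11, 13, 17, 19, 23, 29}.
v=29: a=29^1·(≡1), b=29^1·(≡11) mod 29; (1|29)=+1, (11|29)=-1; (−1)^{1·1·14}·(+1)^1·(-1)^1 = -1.
v=3: a=3^6·(≡1), b=3^2·(≡2) mod 3; (1|3)=+1, (2|3)=-1; (−1)^{6·2·1}·(+1)^2·(-1)^6 = +1.
v=19: a=19^4·(≡5), b=19^3·(≡12) mod 19; (5|19)=+1, (12|19)=-1; (−1)^{4·3·9}·(+1)^3·(-1)^4 = +1.
v=2: v_2(a)=-9, v_2(b)=-2; units ≡ 3, 3 (mod 8); ε·ε+αω+βω = 1·1+-9·1+-2·1 ≡ 0  ⇒  (a,b)_2 = +1.
v=23: a=23^2·(≡7), b=23^0·(≡9) mod 23; (7|23)=-1, (9|23)=+1; (−1)^{2·0·11}·(-1)^0·(+1)^2 = +1.
v=17: a=17^4·(≡6), b=17^3·(≡5) mod 17; (6|17)=-1, (5|17)=-1; (−1)^{4·3·8}·(-1)^3·(-1)^4 = -1.
v=11: a=11^3·(≡6), b=11^3·(≡9) mod 11; (6|11)=-1, (9|11)=+1; (−1)^{3·3·5}·(-1)^3·(+1)^3 = +1.
v=7: a=7^1·(≡4), b=7^1·(≡4) mod 7; (4|7)=+1, (4|7)=+1; (−1)^{1·1·3}·(+1)^1·(+1)^1 = -1.
v=∞: -58058 < 0 and 721259 > 0  ⇒  (a,b)_∞ = +1.
v=13: a=13^3·(≡5), b=13^2·(≡8) mod 13; (5|13)=-1, (8|13)=-1; (−1)^{3·2·6}·(-1)^2·(-1)^3 = -1.
Ram(-58058, 721259) = {7, 13, 17, 29}; no ℚ_7-point on the conic.

[7, 13, 17, 29]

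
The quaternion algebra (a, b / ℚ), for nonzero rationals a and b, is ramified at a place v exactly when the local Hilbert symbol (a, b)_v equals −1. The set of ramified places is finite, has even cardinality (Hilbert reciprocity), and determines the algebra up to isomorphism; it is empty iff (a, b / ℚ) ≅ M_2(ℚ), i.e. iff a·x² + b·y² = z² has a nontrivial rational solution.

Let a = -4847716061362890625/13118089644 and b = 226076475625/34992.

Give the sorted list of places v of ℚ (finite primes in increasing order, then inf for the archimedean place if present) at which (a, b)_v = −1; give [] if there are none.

Mod squares: a ≡ -88179, b ≡ 3. Check v ∈ {∞, 2, 3, 5, 7, 11, 13, 17, 19}.
v=19: a=19^3·(≡14), b=19^2·(≡12) mod 19; (14|19)=-1, (12|19)=-1; (−1)^{3·2·9}·(-1)^2·(-1)^3 = -1.
v=3: a=3^-13·(≡1), b=3^-7·(≡1) mod 3; (1|3)=+1, (1|3)=+1; (−1)^{-13·-7·1}·(+1)^-7·(+1)^-13 = -1.
v=∞: -88179 < 0 and 3 > 0  ⇒  (a,b)_∞ = +1.
v=5: a=5^8·(≡4), b=5^4·(≡3) mod 5; (4|5)=+1, (3|5)=-1; (−1)^{8·4·2}·(+1)^4·(-1)^8 = +1.
v=11: a=11^-2·(≡8), b=11^2·(≡3) mod 11; (8|11)=-1, (3|11)=+1; (−1)^{-2·2·5}·(-1)^2·(+1)^-2 = +1.
v=7: a=7^7·(≡5), b=7^2·(≡5) mod 7; (5|7)=-1, (5|7)=-1; (−1)^{7·2·3}·(-1)^2·(-1)^7 = -1.
v=13: a=13^3·(≡3), b=13^2·(≡4) mod 13; (3|13)=+1, (4|13)=+1; (−1)^{3·2·6}·(+1)^2·(+1)^3 = +1.
v=17: a=17^-1·(≡4), b=17^0·(≡12) mod 17; (4|17)=+1, (12|17)=-1; (−1)^{-1·0·8}·(+1)^0·(-1)^-1 = -1.
v=2: v_2(a)=-2, v_2(b)=-4; units ≡ 5, 3 (mod 8); ε·ε+αω+βω = 0·1+-2·1+-4·1 ≡ 0  ⇒  (a,b)_2 = +1.
Ram(-88179, 3) = {3, 7, 17, 19}; no ℚ_3-point on the conic.

[3, 7, 17, 19]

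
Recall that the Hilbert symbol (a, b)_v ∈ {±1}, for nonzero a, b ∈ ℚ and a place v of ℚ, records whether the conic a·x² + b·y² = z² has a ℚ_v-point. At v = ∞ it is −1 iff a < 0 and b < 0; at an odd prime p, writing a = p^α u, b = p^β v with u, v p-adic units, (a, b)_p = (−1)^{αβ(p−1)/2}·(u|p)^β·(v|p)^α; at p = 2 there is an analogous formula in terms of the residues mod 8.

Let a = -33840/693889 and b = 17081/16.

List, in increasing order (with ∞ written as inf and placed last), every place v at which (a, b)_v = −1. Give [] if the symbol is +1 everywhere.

Mod squares: a ≡ -235, b ≡ 17081. Check v ∈ {∞, 2, 3, 5, 7, 17, 19, 29, 31, 47}.
v=2: v_2(a)=4, v_2(b)=-4; units ≡ 5, 1 (mod 8); ε·ε+αω+βω = 0·0+4·0+-4·1 ≡ 0  ⇒  (a,b)_2 = +1.
v=31: a=31^0·(≡24), b=31^1·(≡17) mod 31; (24|31)=-1, (17|31)=-1; (−1)^{0·1·15}·(-1)^1·(-1)^0 = -1.
v=47: a=47^1·(≡28), b=47^0·(≡13) mod 47; (28|47)=+1, (13|47)=-1; (−1)^{1·0·23}·(+1)^0·(-1)^1 = -1.
v=19: a=19^0·(≡2), b=19^1·(≡17) mod 19; (2|19)=-1, (17|19)=+1; (−1)^{0·1·9}·(-1)^1·(+1)^0 = -1.
v=29: a=29^0·(≡15), b=29^1·(≡6) mod 29; (15|29)=-1, (6|29)=+1; (−1)^{0·1·14}·(-1)^1·(+1)^0 = -1.
v=5: a=5^1·(≡3), b=5^0·(≡1) mod 5; (3|5)=-1, (1|5)=+1; (−1)^{1·0·2}·(-1)^0·(+1)^1 = +1.
v=3: a=3^2·(≡2), b=3^0·(≡2) mod 3; (2|3)=-1, (2|3)=-1; (−1)^{2·0·1}·(-1)^0·(-1)^2 = +1.
v=17: a=17^-2·(≡6), b=17^0·(≡4) mod 17; (6|17)=-1, (4|17)=+1; (−1)^{-2·0·8}·(-1)^0·(+1)^-2 = +1.
v=7: a=7^-4·(≡6), b=7^0·(≡4) mod 7; (6|7)=-1, (4|7)=+1; (−1)^{-4·0·3}·(-1)^0·(+1)^-4 = +1.
v=∞: -235 < 0 and 17081 > 0  ⇒  (a,b)_∞ = +1.
Ram(-235, 17081) = {19, 29, 31, 47}; no ℚ_19-point on the conic.

[19, 29, 31, 47]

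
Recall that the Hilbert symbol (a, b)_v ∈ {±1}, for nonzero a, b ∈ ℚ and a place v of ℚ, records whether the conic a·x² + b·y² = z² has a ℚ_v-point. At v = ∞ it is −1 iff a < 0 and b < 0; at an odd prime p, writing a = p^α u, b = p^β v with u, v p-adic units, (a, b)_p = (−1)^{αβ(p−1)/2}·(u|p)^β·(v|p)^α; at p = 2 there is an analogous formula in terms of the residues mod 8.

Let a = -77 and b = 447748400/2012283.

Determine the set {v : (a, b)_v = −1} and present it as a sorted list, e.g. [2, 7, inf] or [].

(a, b) ≡ (-77, 33) mod (ℚ^×)²; places V = {2, 3, 5, 7, 11, 13, 29, ∞}.
(a,b)_3: α=0, u≡1; β=-5, v≡2 (mod 3); (1|3)=+1, (2|3)=-1; sign (−1)^0·+1^-5·-1^0 = +1.
(a,b)_∞: sgn(-77)=−, sgn(33)=+, so +1.
(a,b)_29: α=0, u≡10; β=2, v≡9 (mod 29); (10|29)=-1, (9|29)=+1; sign (−1)^0·-1^2·+1^0 = +1.
(a,b)_7: α=1, u≡3; β=-2, v≡3 (mod 7); (3|7)=-1, (3|7)=-1; sign (−1)^0·-1^-2·-1^1 = -1.
(a,b)_11: α=1, u≡4; β=3, v≡1 (mod 11); (4|11)=+1, (1|11)=+1; sign (−1)^1·+1^3·+1^1 = -1.
(a,b)_5: α=0, u≡3; β=2, v≡2 (mod 5); (3|5)=-1, (2|5)=-1; sign (−1)^0·-1^2·-1^0 = +1.
(a,b)_2: α=0, β=4; u≡3, v≡1 (mod 8); ε(u)ε(v)=1·0, αω(v)=0·0, βω(u)=4·1; sum ≡ 0  ⇒  +1.
(a,b)_13: α=0, u≡1; β=-2, v≡5 (mod 13); (1|13)=+1, (5|13)=-1; sign (−1)^0·+1^-2·-1^0 = +1.
Ram(-77, 33) = {7, 11}; no ℚ_7-point on the conic.

[7, 11]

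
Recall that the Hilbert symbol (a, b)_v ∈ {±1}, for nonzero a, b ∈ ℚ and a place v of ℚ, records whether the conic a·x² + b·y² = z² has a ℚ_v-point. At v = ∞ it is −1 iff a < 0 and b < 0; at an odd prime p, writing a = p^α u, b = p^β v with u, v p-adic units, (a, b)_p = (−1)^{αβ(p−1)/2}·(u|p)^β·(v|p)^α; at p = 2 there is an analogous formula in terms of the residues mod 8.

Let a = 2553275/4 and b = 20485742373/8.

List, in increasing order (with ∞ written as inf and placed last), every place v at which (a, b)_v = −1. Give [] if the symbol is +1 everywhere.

[2, 3, 17, 23, 41, 47]

(a, b) ≡ (102131, 4552387194) mod (ℚ^×)²; places V = {2, 3, 5, 17, 19, 23, 41, 47, 53, ∞}.
(a,b)_17: α=0, u≡7; β=1, v≡10 (mod 17); (7|17)=-1, (10|17)=-1; sign (−1)^0·-1^1·-1^0 = -1.
(a,b)_53: α=1, u≡26; β=1, v≡14 (mod 53); (26|53)=-1, (14|53)=-1; sign (−1)^0·-1^1·-1^1 = +1.
(a,b)_19: α=0, u≡9; β=1, v≡9 (mod 19); (9|19)=+1, (9|19)=+1; sign (−1)^0·+1^1·+1^0 = +1.
(a,b)_23: α=0, u≡17; β=1, v≡17 (mod 23); (17|23)=-1, (17|23)=-1; sign (−1)^0·-1^1·-1^0 = -1.
(a,b)_5: α=2, u≡4; β=0, v≡1 (mod 5); (4|5)=+1, (1|5)=+1; sign (−1)^0·+1^0·+1^2 = +1.
(a,b)_∞: sgn(102131)=+, sgn(4552387194)=+, so +1.
(a,b)_2: α=-2, β=-3; u≡3, v≡5 (mod 8); ε(u)ε(v)=1·0, αω(v)=-2·1, βω(u)=-3·1; sum ≡ 1  ⇒  -1.
(a,b)_47: α=1, u≡10; β=1, v≡35 (mod 47); (10|47)=-1, (35|47)=-1; sign (−1)^1·-1^1·-1^1 = -1.
(a,b)_3: α=0, u≡2; β=3, v≡1 (mod 3); (2|3)=-1, (1|3)=+1; sign (−1)^0·-1^3·+1^0 = -1.
(a,b)_41: α=1, u≡40; β=1, v≡17 (mod 41); (40|41)=+1, (17|41)=-1; sign (−1)^0·+1^1·-1^1 = -1.
|Ram(102131, 4552387194)| = 6, even; anisotropic at {2, 3, 17, 23, 41, 47}.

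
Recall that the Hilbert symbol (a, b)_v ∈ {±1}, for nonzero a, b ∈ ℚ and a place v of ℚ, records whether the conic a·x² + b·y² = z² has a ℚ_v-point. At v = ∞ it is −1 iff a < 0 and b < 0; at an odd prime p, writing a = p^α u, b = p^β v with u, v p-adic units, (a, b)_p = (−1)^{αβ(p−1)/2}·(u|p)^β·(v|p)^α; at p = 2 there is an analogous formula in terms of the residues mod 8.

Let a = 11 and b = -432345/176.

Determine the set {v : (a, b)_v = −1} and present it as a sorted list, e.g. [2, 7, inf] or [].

[3, 41]

(a, b) ≡ (11, -4755795) mod (ℚ^×)²; places V = {2, 3, 5, 11, 19, 37, 41, ∞}.
(a,b)_41: α=0, u≡11; β=1, v≡13 (mod 41); (11|41)=-1, (13|41)=-1; sign (−1)^0·-1^1·-1^0 = -1.
(a,b)_11: α=1, u≡1; β=-1, v≡2 (mod 11); (1|11)=+1, (2|11)=-1; sign (−1)^1·+1^-1·-1^1 = +1.
(a,b)_2: α=0, β=-4; u≡3, v≡5 (mod 8); ε(u)ε(v)=1·0, αω(v)=0·1, βω(u)=-4·1; sum ≡ 0  ⇒  +1.
(a,b)_5: α=0, u≡1; β=1, v≡1 (mod 5); (1|5)=+1, (1|5)=+1; sign (−1)^0·+1^1·+1^0 = +1.
(a,b)_3: α=0, u≡2; β=1, v≡1 (mod 3); (2|3)=-1, (1|3)=+1; sign (−1)^0·-1^1·+1^0 = -1.
(a,b)_∞: sgn(11)=+, sgn(-4755795)=−, so +1.
(a,b)_19: α=0, u≡11; β=1, v≡9 (mod 19); (11|19)=+1, (9|19)=+1; sign (−1)^0·+1^1·+1^0 = +1.
(a,b)_37: α=0, u≡11; β=1, v≡28 (mod 37); (11|37)=+1, (28|37)=+1; sign (−1)^0·+1^1·+1^0 = +1.
(11, -4755795 / ℚ) ramifies at {3, 41}: a division algebra.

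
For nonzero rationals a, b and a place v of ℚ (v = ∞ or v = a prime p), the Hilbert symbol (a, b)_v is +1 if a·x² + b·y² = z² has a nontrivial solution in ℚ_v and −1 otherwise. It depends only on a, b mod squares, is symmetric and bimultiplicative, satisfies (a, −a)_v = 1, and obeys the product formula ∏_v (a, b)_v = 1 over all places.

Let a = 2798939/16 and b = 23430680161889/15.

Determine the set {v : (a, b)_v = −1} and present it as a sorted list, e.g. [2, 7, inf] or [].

[2, 3, 13, 31]

Mod squares: a ≡ 5291, b ≡ 256215. Check v ∈ {∞, 2, 3, 5, 7, 11, 13, 19, 23, 29, 31, 37}.
v=23: a=23^2·(≡13), b=23^0·(≡3) mod 23; (13|23)=+1, (3|23)=+1; (−1)^{2·0·11}·(+1)^0·(+1)^2 = +1.
v=31: a=31^0·(≡22), b=31^1·(≡28) mod 31; (22|31)=-1, (28|31)=+1; (−1)^{0·1·15}·(-1)^1·(+1)^0 = -1.
v=7: a=7^0·(≡5), b=7^2·(≡1) mod 7; (5|7)=-1, (1|7)=+1; (−1)^{0·2·3}·(-1)^2·(+1)^0 = +1.
v=5: a=5^0·(≡4), b=5^-1·(≡3) mod 5; (4|5)=+1, (3|5)=-1; (−1)^{0·-1·2}·(+1)^-1·(-1)^0 = +1.
v=29: a=29^0·(≡22), b=29^1·(≡27) mod 29; (22|29)=+1, (27|29)=-1; (−1)^{0·1·14}·(+1)^1·(-1)^0 = +1.
v=2: v_2(a)=-4, v_2(b)=0; units ≡ 3, 7 (mod 8); ε·ε+αω+βω = 1·1+-4·0+0·1 ≡ 1  ⇒  (a,b)_2 = -1.
v=3: a=3^0·(≡2), b=3^-1·(≡1) mod 3; (2|3)=-1, (1|3)=+1; (−1)^{0·-1·1}·(-1)^-1·(+1)^0 = -1.
v=∞: 5291 > 0 and 256215 > 0  ⇒  (a,b)_∞ = +1.
v=37: a=37^1·(≡22), b=37^2·(≡36) mod 37; (22|37)=-1, (36|37)=+1; (−1)^{1·2·18}·(-1)^2·(+1)^1 = +1.
v=13: a=13^1·(≡12), b=13^2·(≡11) mod 13; (12|13)=+1, (11|13)=-1; (−1)^{1·2·6}·(+1)^2·(-1)^1 = -1.
v=19: a=19^0·(≡9), b=19^1·(≡3) mod 19; (9|19)=+1, (3|19)=-1; (−1)^{0·1·9}·(+1)^1·(-1)^0 = +1.
v=11: a=11^1·(≡6), b=11^2·(≡5) mod 11; (6|11)=-1, (5|11)=+1; (−1)^{1·2·5}·(-1)^2·(+1)^1 = +1.
|Ram(5291, 256215)| = 4, even; anisotropic at {2, 3, 13, 31}.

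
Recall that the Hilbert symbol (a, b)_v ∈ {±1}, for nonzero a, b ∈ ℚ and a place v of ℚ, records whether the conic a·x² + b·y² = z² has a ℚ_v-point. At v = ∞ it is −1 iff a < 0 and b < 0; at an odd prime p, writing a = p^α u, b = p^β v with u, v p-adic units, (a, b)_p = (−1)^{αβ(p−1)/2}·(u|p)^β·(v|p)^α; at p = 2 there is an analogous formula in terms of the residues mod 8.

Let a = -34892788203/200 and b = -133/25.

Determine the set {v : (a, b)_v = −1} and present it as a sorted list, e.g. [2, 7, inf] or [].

Mod squares: a ≡ -265174, b ≡ -133. Check v ∈ {∞, 2, 3, 5, 7, 13, 19, 31, 47}.
v=47: a=47^1·(≡30), b=47^0·(≡21) mod 47; (30|47)=-1, (21|47)=+1; (−1)^{1·0·23}·(-1)^0·(+1)^1 = +1.
v=31: a=31^1·(≡14), b=31^0·(≡17) mod 31; (14|31)=+1, (17|31)=-1; (−1)^{1·0·15}·(+1)^0·(-1)^1 = -1.
v=2: v_2(a)=-3, v_2(b)=0; units ≡ 5, 3 (mod 8); ε·ε+αω+βω = 0·1+-3·1+0·1 ≡ 1  ⇒  (a,b)_2 = -1.
v=13: a=13^1·(≡12), b=13^0·(≡3) mod 13; (12|13)=+1, (3|13)=+1; (−1)^{1·0·6}·(+1)^0·(+1)^1 = +1.
v=∞: -265174 < 0 and -133 < 0  ⇒  (a,b)_∞ = -1.
v=19: a=19^2·(≡6), b=19^1·(≡2) mod 19; (6|19)=+1, (2|19)=-1; (−1)^{2·1·9}·(+1)^1·(-1)^2 = +1.
v=3: a=3^6·(≡2), b=3^0·(≡2) mod 3; (2|3)=-1, (2|3)=-1; (−1)^{6·0·1}·(-1)^0·(-1)^6 = +1.
v=5: a=5^-2·(≡4), b=5^-2·(≡2) mod 5; (4|5)=+1, (2|5)=-1; (−1)^{-2·-2·2}·(+1)^-2·(-1)^-2 = +1.
v=7: a=7^1·(≡1), b=7^1·(≡4) mod 7; (1|7)=+1, (4|7)=+1; (−1)^{1·1·3}·(+1)^1·(+1)^1 = -1.
(-265174, -133 / ℚ) ramifies at {2, 7, 31, ∞}: a division algebra.

[2, 7, 31, inf]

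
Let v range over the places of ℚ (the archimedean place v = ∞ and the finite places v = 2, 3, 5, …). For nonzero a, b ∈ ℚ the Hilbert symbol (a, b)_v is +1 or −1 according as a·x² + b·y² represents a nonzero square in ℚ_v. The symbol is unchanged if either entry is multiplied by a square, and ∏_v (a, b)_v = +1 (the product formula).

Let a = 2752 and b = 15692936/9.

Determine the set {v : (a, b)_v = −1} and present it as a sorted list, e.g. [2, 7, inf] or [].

(a, b) ≡ (43, 1634) mod (ℚ^×)²; places V = {2, 3, 7, 19, 43, ∞}.
(a,b)_43: α=1, u≡21; β=1, v≡6 (mod 43); (21|43)=+1, (6|43)=+1; sign (−1)^1·+1^1·+1^1 = -1.
(a,b)_∞: sgn(43)=+, sgn(1634)=+, so +1.
(a,b)_2: α=6, β=3; u≡3, v≡1 (mod 8); ε(u)ε(v)=1·0, αω(v)=6·0, βω(u)=3·1; sum ≡ 1  ⇒  -1.
(a,b)_7: α=0, u≡1; β=4, v≡6 (mod 7); (1|7)=+1, (6|7)=-1; sign (−1)^0·+1^4·-1^0 = +1.
(a,b)_19: α=0, u≡16; β=1, v≡10 (mod 19); (16|19)=+1, (10|19)=-1; sign (−1)^0·+1^1·-1^0 = +1.
(a,b)_3: α=0, u≡1; β=-2, v≡2 (mod 3); (1|3)=+1, (2|3)=-1; sign (−1)^0·+1^-2·-1^0 = +1.
|Ram(43, 1634)| = 2, even; anisotropic at {2, 43}.

[2, 43]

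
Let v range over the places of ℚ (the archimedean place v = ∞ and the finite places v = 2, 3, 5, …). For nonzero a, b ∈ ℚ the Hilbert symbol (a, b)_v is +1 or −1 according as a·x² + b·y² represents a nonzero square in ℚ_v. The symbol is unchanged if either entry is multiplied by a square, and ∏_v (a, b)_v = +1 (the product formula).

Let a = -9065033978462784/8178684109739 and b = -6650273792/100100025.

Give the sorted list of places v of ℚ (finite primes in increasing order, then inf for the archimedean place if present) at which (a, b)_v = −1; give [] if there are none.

[2, 29, 31, inf]

Mod squares: a ≡ -899, b ≡ -2. Check v ∈ {∞, 2, 3, 5, 7, 11, 13, 17, 23, 29, 31, 37, 53}.
v=7: a=7^2·(≡2), b=7^0·(≡5) mod 7; (2|7)=+1, (5|7)=-1; (−1)^{2·0·3}·(+1)^0·(-1)^2 = +1.
v=31: a=31^-1·(≡1), b=31^0·(≡15) mod 31; (1|31)=+1, (15|31)=-1; (−1)^{-1·0·15}·(+1)^0·(-1)^-1 = -1.
v=37: a=37^2·(≡12), b=37^0·(≡6) mod 37; (12|37)=+1, (6|37)=-1; (−1)^{2·0·18}·(+1)^0·(-1)^2 = +1.
v=23: a=23^-2·(≡17), b=23^-2·(≡7) mod 23; (17|23)=-1, (7|23)=-1; (−1)^{-2·-2·11}·(-1)^-2·(-1)^-2 = +1.
v=17: a=17^4·(≡2), b=17^2·(≡15) mod 17; (2|17)=+1, (15|17)=+1; (−1)^{4·2·8}·(+1)^2·(+1)^4 = +1.
v=3: a=3^2·(≡1), b=3^-2·(≡1) mod 3; (1|3)=+1, (1|3)=+1; (−1)^{2·-2·1}·(+1)^-2·(+1)^2 = +1.
v=11: a=11^-2·(≡5), b=11^0·(≡1) mod 11; (5|11)=+1, (1|11)=+1; (−1)^{-2·0·5}·(+1)^0·(+1)^-2 = +1.
v=13: a=13^-2·(≡5), b=13^0·(≡6) mod 13; (5|13)=-1, (6|13)=-1; (−1)^{-2·0·6}·(-1)^0·(-1)^-2 = +1.
v=2: v_2(a)=6, v_2(b)=13; units ≡ 5, 7 (mod 8); ε·ε+αω+βω = 0·1+6·0+13·1 ≡ 1  ⇒  (a,b)_2 = -1.
v=29: a=29^-3·(≡3), b=29^-2·(≡26) mod 29; (3|29)=-1, (26|29)=-1; (−1)^{-3·-2·14}·(-1)^-2·(-1)^-3 = -1.
v=5: a=5^0·(≡4), b=5^-2·(≡3) mod 5; (4|5)=+1, (3|5)=-1; (−1)^{0·-2·2}·(+1)^-2·(-1)^0 = +1.
v=∞: -899 < 0 and -2 < 0  ⇒  (a,b)_∞ = -1.
v=53: a=53^2·(≡39), b=53^2·(≡48) mod 53; (39|53)=-1, (48|53)=-1; (−1)^{2·2·26}·(-1)^2·(-1)^2 = +1.
(-899, -2 / ℚ) ramifies at {2, 29, 31, ∞}: a division algebra.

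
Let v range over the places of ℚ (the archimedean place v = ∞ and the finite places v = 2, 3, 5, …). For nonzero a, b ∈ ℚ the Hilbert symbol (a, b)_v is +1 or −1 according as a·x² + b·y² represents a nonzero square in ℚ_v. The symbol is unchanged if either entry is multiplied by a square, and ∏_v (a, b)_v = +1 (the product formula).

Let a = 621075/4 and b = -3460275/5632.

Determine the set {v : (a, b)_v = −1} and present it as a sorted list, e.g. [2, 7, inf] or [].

(a, b) ≡ (3, -2002) mod (ℚ^×)²; places V = {2, 3, 5, 7, 11, 13, ∞}.
(a,b)_5: α=2, u≡2; β=2, v≡2 (mod 5); (2|5)=-1, (2|5)=-1; sign (−1)^0·-1^2·-1^2 = +1.
(a,b)_2: α=-2, β=-9; u≡3, v≡7 (mod 8); ε(u)ε(v)=1·1, αω(v)=-2·0, βω(u)=-9·1; sum ≡ 0  ⇒  +1.
(a,b)_∞: sgn(3)=+, sgn(-2002)=−, so +1.
(a,b)_3: α=1, u≡1; β=2, v≡2 (mod 3); (1|3)=+1, (2|3)=-1; sign (−1)^0·+1^2·-1^1 = -1.
(a,b)_7: α=2, u≡3; β=1, v≡2 (mod 7); (3|7)=-1, (2|7)=+1; sign (−1)^0·-1^1·+1^2 = -1.
(a,b)_13: α=2, u≡12; β=3, v≡8 (mod 13); (12|13)=+1, (8|13)=-1; sign (−1)^0·+1^3·-1^2 = +1.
(a,b)_11: α=0, u≡1; β=-1, v≡1 (mod 11); (1|11)=+1, (1|11)=+1; sign (−1)^0·+1^-1·+1^0 = +1.
|Ram(3, -2002)| = 2, even; anisotropic at {3, 7}.

[3, 7]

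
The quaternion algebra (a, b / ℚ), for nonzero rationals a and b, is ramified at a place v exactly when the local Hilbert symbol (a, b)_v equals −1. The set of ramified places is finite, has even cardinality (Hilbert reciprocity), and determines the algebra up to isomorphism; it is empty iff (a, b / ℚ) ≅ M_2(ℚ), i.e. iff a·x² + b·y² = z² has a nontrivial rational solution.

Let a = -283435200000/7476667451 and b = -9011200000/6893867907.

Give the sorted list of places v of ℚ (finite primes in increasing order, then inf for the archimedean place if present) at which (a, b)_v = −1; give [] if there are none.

Mod squares: a ≡ -330, b ≡ -165. Check v ∈ {∞, 2, 3, 5, 11, 19, 29, 31}.
v=11: a=11^-1·(≡4), b=11^1·(≡10) mod 11; (4|11)=+1, (10|11)=-1; (−1)^{-1·1·5}·(+1)^1·(-1)^-1 = +1.
v=∞: -330 < 0 and -165 < 0  ⇒  (a,b)_∞ = -1.
v=31: a=31^-2·(≡24), b=31^0·(≡24) mod 31; (24|31)=-1, (24|31)=-1; (−1)^{-2·0·15}·(-1)^0·(-1)^-2 = +1.
v=19: a=19^0·(≡13), b=19^-2·(≡11) mod 19; (13|19)=-1, (11|19)=+1; (−1)^{0·-2·9}·(-1)^-2·(+1)^0 = +1.
v=3: a=3^11·(≡1), b=3^-3·(≡2) mod 3; (1|3)=+1, (2|3)=-1; (−1)^{11·-3·1}·(+1)^-3·(-1)^11 = +1.
v=5: a=5^5·(≡1), b=5^5·(≡3) mod 5; (1|5)=+1, (3|5)=-1; (−1)^{5·5·2}·(+1)^5·(-1)^5 = -1.
v=2: v_2(a)=9, v_2(b)=18; units ≡ 3, 3 (mod 8); ε·ε+αω+βω = 1·1+9·1+18·1 ≡ 0  ⇒  (a,b)_2 = +1.
v=29: a=29^-4·(≡17), b=29^-4·(≡5) mod 29; (17|29)=-1, (5|29)=+1; (−1)^{-4·-4·14}·(-1)^-4·(+1)^-4 = +1.
(-330, -165 / ℚ) ramifies at {5, ∞}: a division algebra.

[5, inf]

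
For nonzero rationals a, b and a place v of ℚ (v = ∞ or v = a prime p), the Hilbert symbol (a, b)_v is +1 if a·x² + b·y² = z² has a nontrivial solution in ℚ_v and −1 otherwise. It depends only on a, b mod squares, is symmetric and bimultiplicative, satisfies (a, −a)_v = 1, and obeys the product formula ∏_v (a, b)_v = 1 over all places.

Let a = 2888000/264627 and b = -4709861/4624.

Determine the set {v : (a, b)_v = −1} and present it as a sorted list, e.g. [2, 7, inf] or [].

Mod squares: a ≡ 15, b ≡ -29. Check v ∈ {∞, 2, 3, 5, 11, 13, 17, 19, 29, 31}.
v=19: a=19^2·(≡15), b=19^0·(≡7) mod 19; (15|19)=-1, (7|19)=+1; (−1)^{2·0·9}·(-1)^0·(+1)^2 = +1.
v=∞: 15 > 0 and -29 < 0  ⇒  (a,b)_∞ = +1.
v=29: a=29^0·(≡3), b=29^1·(≡6) mod 29; (3|29)=-1, (6|29)=+1; (−1)^{0·1·14}·(-1)^1·(+1)^0 = -1.
v=5: a=5^3·(≡2), b=5^0·(≡1) mod 5; (2|5)=-1, (1|5)=+1; (−1)^{3·0·2}·(-1)^0·(+1)^3 = +1.
v=2: v_2(a)=6, v_2(b)=-4; units ≡ 7, 3 (mod 8); ε·ε+αω+βω = 1·1+6·1+-4·0 ≡ 1  ⇒  (a,b)_2 = -1.
v=3: a=3^-7·(≡2), b=3^0·(≡1) mod 3; (2|3)=-1, (1|3)=+1; (−1)^{-7·0·1}·(-1)^0·(+1)^-7 = +1.
v=13: a=13^0·(≡2), b=13^2·(≡9) mod 13; (2|13)=-1, (9|13)=+1; (−1)^{0·2·6}·(-1)^2·(+1)^0 = +1.
v=11: a=11^-2·(≡3), b=11^0·(≡5) mod 11; (3|11)=+1, (5|11)=+1; (−1)^{-2·0·5}·(+1)^0·(+1)^-2 = +1.
v=31: a=31^0·(≡29), b=31^2·(≡18) mod 31; (29|31)=-1, (18|31)=+1; (−1)^{0·2·15}·(-1)^2·(+1)^0 = +1.
v=17: a=17^0·(≡8), b=17^-2·(≡11) mod 17; (8|17)=+1, (11|17)=-1; (−1)^{0·-2·8}·(+1)^-2·(-1)^0 = +1.
(15, -29 / ℚ) ramifies at {2, 29}: a division algebra.

[2, 29]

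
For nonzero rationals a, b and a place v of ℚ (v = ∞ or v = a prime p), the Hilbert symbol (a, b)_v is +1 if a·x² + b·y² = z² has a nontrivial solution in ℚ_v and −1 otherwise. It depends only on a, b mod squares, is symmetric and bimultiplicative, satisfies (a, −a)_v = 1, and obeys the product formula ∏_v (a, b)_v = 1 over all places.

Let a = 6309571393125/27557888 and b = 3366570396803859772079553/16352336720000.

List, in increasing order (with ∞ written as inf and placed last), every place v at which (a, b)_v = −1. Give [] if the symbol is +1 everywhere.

[2, 11]

Mod squares: a ≡ 858, b ≡ 546. Check v ∈ {∞, 2, 3, 5, 7, 11, 13, 17, 29}.
v=13: a=13^1·(≡4), b=13^3·(≡3) mod 13; (4|13)=+1, (3|13)=+1; (−1)^{1·3·6}·(+1)^3·(+1)^1 = +1.
v=29: a=29^-2·(≡27), b=29^-4·(≡1) mod 29; (27|29)=-1, (1|29)=+1; (−1)^{-2·-4·14}·(-1)^-4·(+1)^-2 = +1.
v=17: a=17^0·(≡9), b=17^-2·(≡16) mod 17; (9|17)=+1, (16|17)=+1; (−1)^{0·-2·8}·(+1)^-2·(+1)^0 = +1.
v=2: v_2(a)=-15, v_2(b)=-7; units ≡ 5, 1 (mod 8); ε·ε+αω+βω = 0·0+-15·0+-7·1 ≡ 1  ⇒  (a,b)_2 = -1.
v=7: a=7^4·(≡4), b=7^9·(≡4) mod 7; (4|7)=+1, (4|7)=+1; (−1)^{4·9·3}·(+1)^9·(+1)^4 = +1.
v=5: a=5^4·(≡3), b=5^-4·(≡4) mod 5; (3|5)=-1, (4|5)=+1; (−1)^{4·-4·2}·(-1)^-4·(+1)^4 = +1.
v=∞: 858 > 0 and 546 > 0  ⇒  (a,b)_∞ = +1.
v=11: a=11^3·(≡9), b=11^8·(≡10) mod 11; (9|11)=+1, (10|11)=-1; (−1)^{3·8·5}·(+1)^8·(-1)^3 = -1.
v=3: a=3^5·(≡1), b=3^11·(≡2) mod 3; (1|3)=+1, (2|3)=-1; (−1)^{5·11·1}·(+1)^11·(-1)^5 = +1.
Ram(858, 546) = {2, 11}; no ℚ_2-point on the conic.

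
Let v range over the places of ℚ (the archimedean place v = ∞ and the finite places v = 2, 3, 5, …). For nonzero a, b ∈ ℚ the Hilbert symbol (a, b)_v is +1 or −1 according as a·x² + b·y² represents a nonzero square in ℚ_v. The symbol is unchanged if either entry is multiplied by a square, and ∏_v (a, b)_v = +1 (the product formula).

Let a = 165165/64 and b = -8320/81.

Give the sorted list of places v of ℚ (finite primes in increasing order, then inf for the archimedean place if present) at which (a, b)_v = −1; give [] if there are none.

Mod squares: a ≡ 1365, b ≡ -130. Check v ∈ {∞, 2, 3, 5, 7, 11, 13}.
v=5: a=5^1·(≡2), b=5^1·(≡1) mod 5; (2|5)=-1, (1|5)=+1; (−1)^{1·1·2}·(-1)^1·(+1)^1 = -1.
v=∞: 1365 > 0 and -130 < 0  ⇒  (a,b)_∞ = +1.
v=13: a=13^1·(≡9), b=13^1·(≡12) mod 13; (9|13)=+1, (12|13)=+1; (−1)^{1·1·6}·(+1)^1·(+1)^1 = +1.
v=2: v_2(a)=-6, v_2(b)=7; units ≡ 5, 7 (mod 8); ε·ε+αω+βω = 0·1+-6·0+7·1 ≡ 1  ⇒  (a,b)_2 = -1.
v=3: a=3^1·(≡2), b=3^-4·(≡2) mod 3; (2|3)=-1, (2|3)=-1; (−1)^{1·-4·1}·(-1)^-4·(-1)^1 = -1.
v=7: a=7^1·(≡5), b=7^0·(≡6) mod 7; (5|7)=-1, (6|7)=-1; (−1)^{1·0·3}·(-1)^0·(-1)^1 = -1.
v=11: a=11^2·(≡5), b=11^0·(≡10) mod 11; (5|11)=+1, (10|11)=-1; (−1)^{2·0·5}·(+1)^0·(-1)^2 = +1.
Ram(1365, -130) = {2, 3, 5, 7}; no ℚ_2-point on the conic.

[2, 3, 5, 7]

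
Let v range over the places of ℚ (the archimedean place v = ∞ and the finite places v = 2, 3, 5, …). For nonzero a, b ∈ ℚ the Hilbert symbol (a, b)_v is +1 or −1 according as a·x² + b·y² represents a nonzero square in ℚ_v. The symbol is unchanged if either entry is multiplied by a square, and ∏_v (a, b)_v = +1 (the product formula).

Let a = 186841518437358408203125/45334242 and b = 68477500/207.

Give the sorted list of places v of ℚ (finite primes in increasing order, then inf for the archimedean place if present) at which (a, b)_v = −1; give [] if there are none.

(a, b) ≡ (21242, 12857) mod (ℚ^×)²; places V = {2, 3, 5, 7, 13, 19, 23, 43, ∞}.
(a,b)_2: α=-1, β=2; u≡5, v≡1 (mod 8); ε(u)ε(v)=0·0, αω(v)=-1·0, βω(u)=2·1; sum ≡ 0  ⇒  +1.
(a,b)_13: α=3, u≡1; β=1, v≡9 (mod 13); (1|13)=+1, (9|13)=+1; sign (−1)^0·+1^1·+1^3 = +1.
(a,b)_19: α=1, u≡11; β=0, v≡10 (mod 19); (11|19)=+1, (10|19)=-1; sign (−1)^0·+1^0·-1^1 = -1.
(a,b)_∞: sgn(21242)=+, sgn(12857)=+, so +1.
(a,b)_23: α=-4, u≡13; β=-1, v≡22 (mod 23); (13|23)=+1, (22|23)=-1; sign (−1)^0·+1^-1·-1^-4 = +1.
(a,b)_7: α=8, u≡2; β=2, v≡5 (mod 7); (2|7)=+1, (5|7)=-1; sign (−1)^0·+1^2·-1^8 = +1.
(a,b)_43: α=3, u≡38; β=1, v≡6 (mod 43); (38|43)=+1, (6|43)=+1; sign (−1)^1·+1^1·+1^3 = -1.
(a,b)_3: α=-4, u≡2; β=-2, v≡2 (mod 3); (2|3)=-1, (2|3)=-1; sign (−1)^0·-1^-2·-1^-4 = +1.
(a,b)_5: α=10, u≡3; β=4, v≡2 (mod 5); (3|5)=-1, (2|5)=-1; sign (−1)^0·-1^4·-1^10 = +1.
(21242, 12857 / ℚ) ramifies at {19, 43}: a division algebra.

[19, 43]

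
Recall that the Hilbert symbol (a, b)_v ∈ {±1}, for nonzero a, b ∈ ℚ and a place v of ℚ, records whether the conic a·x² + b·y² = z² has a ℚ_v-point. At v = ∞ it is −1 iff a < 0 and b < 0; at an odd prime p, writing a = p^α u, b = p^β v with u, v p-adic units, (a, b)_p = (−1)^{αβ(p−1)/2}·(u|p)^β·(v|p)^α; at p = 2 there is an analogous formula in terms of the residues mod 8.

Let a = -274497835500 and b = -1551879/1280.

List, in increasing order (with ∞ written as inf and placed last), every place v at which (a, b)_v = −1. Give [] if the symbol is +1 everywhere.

(a, b) ≡ (-1995, -1955) mod (ℚ^×)²; places V = {2, 3, 5, 7, 17, 19, 23, ∞}.
(a,b)_3: α=3, u≡1; β=4, v≡1 (mod 3); (1|3)=+1, (1|3)=+1; sign (−1)^0·+1^4·+1^3 = +1.
(a,b)_19: α=1, u≡4; β=0, v≡14 (mod 19); (4|19)=+1, (14|19)=-1; sign (−1)^0·+1^0·-1^1 = -1.
(a,b)_17: α=2, u≡12; β=1, v≡4 (mod 17); (12|17)=-1, (4|17)=+1; sign (−1)^0·-1^1·+1^2 = -1.
(a,b)_∞: sgn(-1995)=−, sgn(-1955)=−, so -1.
(a,b)_5: α=3, u≡1; β=-1, v≡1 (mod 5); (1|5)=+1, (1|5)=+1; sign (−1)^0·+1^-1·+1^3 = +1.
(a,b)_23: α=2, u≡4; β=1, v≡19 (mod 23); (4|23)=+1, (19|23)=-1; sign (−1)^0·+1^1·-1^2 = +1.
(a,b)_2: α=2, β=-8; u≡5, v≡5 (mod 8); ε(u)ε(v)=0·0, αω(v)=2·1, βω(u)=-8·1; sum ≡ 0  ⇒  +1.
(a,b)_7: α=1, u≡1; β=2, v≡3 (mod 7); (1|7)=+1, (3|7)=-1; sign (−1)^0·+1^2·-1^1 = -1.
Ram(-1995, -1955) = {7, 17, 19, ∞}; no ℚ_7-point on the conic.

[7, 17, 19, inf]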